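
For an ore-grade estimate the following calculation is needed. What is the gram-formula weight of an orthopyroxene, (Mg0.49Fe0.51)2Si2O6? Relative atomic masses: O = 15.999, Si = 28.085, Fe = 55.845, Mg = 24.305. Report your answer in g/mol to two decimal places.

232.94 g/mol

Mg: 0.98 × 24.305 = 23.8189
Fe: 1.02 × 55.845 = 56.9619
Si: 2 × 28.085 = 56.1700
O: 6 × 15.999 = 95.9940
Summing the contributions gives the formula mass.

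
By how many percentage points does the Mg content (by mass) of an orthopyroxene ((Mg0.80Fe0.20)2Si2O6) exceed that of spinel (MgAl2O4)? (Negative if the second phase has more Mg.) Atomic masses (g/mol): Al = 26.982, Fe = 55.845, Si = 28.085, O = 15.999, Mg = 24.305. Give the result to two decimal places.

1.14 percentage points

Mg in (Mg0.80Fe0.20)2Si2O6: molar mass 213.390 g/mol; 1.60×24.305 = 38.888 g → 18.22 wt%.
Mg in MgAl2O4: molar mass 142.265 g/mol; 1×24.305 = 24.305 g → 17.08 wt%.
Difference = 18.22 − 17.08 = 1.14 percentage points.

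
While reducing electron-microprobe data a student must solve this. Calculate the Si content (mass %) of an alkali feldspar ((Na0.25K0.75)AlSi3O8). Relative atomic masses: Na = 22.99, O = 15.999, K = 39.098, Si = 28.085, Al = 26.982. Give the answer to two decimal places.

30.72 mass %

Molar mass of (Na0.25K0.75)AlSi3O8: 0.25*22.99 + 0.75*39.098 + 1*26.982 + 3*28.085 + 8*15.999 = 274.300 g/mol.
Mass of Si per formula unit: 3 × 28.085 = 84.255 g.
Weight fraction Si = 84.255 / 274.300 = 0.3072.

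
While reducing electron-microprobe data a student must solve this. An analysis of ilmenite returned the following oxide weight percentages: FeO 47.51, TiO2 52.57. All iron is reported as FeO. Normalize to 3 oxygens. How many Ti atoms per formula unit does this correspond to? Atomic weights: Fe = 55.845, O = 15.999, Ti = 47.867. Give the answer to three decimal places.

FeO: 47.51/71.844 = 0.66129 mol → 0.66129 mol Fe, 0.66129 mol O.
TiO2: 52.57/79.865 = 0.65824 mol → 0.65824 mol Ti, 1.31648 mol O.
Total oxygen = 1.97777 mol. Normalization factor = 3/1.97777 = 1.51686.
Ti per 3 O = 0.65824 × 1.51686 = 0.998.

0.998 Ti apfu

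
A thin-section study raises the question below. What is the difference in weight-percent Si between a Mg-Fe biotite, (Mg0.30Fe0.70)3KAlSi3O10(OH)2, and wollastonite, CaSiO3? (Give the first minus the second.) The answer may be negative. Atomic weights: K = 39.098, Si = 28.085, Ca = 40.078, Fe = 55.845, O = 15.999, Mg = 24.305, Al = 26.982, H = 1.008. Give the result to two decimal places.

M((Mg0.30Fe0.70)3KAlSi3O10(OH)2) = 483.488 g/mol, so wt% Si = 84.255/483.488 × 100 = 17.43%.
M(CaSiO3) = 116.160 g/mol, so wt% Si = 28.085/116.160 × 100 = 24.18%.
17.43 − 24.18 = -6.75 pp.

-6.75 percentage points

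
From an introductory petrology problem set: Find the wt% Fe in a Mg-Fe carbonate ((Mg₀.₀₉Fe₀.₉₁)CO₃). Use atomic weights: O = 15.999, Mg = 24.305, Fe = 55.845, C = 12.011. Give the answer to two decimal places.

Molar mass of (Mg₀.₀₉Fe₀.₉₁)CO₃: 0.09·24.305 + 0.91·55.845 + 1·12.011 + 3·15.999 = 113.014 g/mol.
Mass of Fe per formula unit: 0.91 × 55.845 = 50.819 g.
Weight fraction Fe = 50.819 / 113.014 = 0.4497.

44.97 weight percent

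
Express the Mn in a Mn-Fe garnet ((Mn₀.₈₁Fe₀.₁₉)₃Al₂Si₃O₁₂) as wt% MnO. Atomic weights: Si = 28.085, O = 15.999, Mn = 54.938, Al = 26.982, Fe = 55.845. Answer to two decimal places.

34.79 wt%

Formula mass = 495.538 g/mol.
2.43 Mn → 2.4300 mol MnO per formula unit; M(MnO) = 70.937, so MnO mass = 172.377 g.
172.377/495.538 × 100 = 34.79 wt%.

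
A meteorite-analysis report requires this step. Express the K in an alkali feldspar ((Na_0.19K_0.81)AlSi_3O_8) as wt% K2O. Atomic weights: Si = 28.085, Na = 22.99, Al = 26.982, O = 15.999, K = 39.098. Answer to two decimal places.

13.86 wt%

Molar mass of (Na_0.19K_0.81)AlSi_3O_8 = 0.19·22.99 + 0.81·39.098 + 1·26.982 + 3·28.085 + 8·15.999 = 275.266 g/mol.
Each formula unit contains 0.81 K, equivalent to 0.81/2 = 0.4050 mol K2O.
M(K2O) = 2×39.098 + 1×15.999 = 94.195 g/mol.
Mass of K2O per formula unit = 0.4050 × 94.195 = 38.149 g.
K2O wt% = 38.149 / 275.266 × 100 = 13.86%.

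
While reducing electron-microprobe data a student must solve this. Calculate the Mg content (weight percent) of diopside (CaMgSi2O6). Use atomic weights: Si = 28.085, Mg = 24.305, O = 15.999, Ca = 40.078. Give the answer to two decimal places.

M(CaMgSi2O6) = 216.547 g/mol.
Mg contributes 1 × 24.305 = 24.305 g per mole.
24.305/216.547 = 0.1122 → 11.22%.

11.22 weight percent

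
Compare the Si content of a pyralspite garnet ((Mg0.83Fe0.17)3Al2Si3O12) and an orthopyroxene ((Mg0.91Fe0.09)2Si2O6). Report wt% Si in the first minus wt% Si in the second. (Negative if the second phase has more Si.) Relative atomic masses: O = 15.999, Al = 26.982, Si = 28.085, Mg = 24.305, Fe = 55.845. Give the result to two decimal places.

-7.11 percentage points

M((Mg0.83Fe0.17)3Al2Si3O12) = 419.207 g/mol, so wt% Si = 84.255/419.207 × 100 = 20.10%.
M((Mg0.91Fe0.09)2Si2O6) = 206.451 g/mol, so wt% Si = 56.170/206.451 × 100 = 27.21%.
20.10 − 27.21 = -7.11 pp.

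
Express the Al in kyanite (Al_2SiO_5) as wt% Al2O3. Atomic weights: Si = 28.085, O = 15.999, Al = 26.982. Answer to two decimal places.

62.92 wt%

Molar mass of Al_2SiO_5 = 2·26.982 + 1·28.085 + 5·15.999 = 162.044 g/mol.
Each formula unit contains 2 Al, equivalent to 2/2 = 1.0000 mol Al2O3.
M(Al2O3) = 2×26.982 + 3×15.999 = 101.961 g/mol.
Mass of Al2O3 per formula unit = 1.0000 × 101.961 = 101.961 g.
Al2O3 wt% = 101.961 / 162.044 × 100 = 62.92%.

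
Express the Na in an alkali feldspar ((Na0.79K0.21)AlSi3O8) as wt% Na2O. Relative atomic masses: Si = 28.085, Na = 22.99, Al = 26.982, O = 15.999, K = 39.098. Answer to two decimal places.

9.22 wt%

M((Na0.79K0.21)AlSi3O8) = 265.602 g/mol; M(Na2O) = 61.979 g/mol.
Moles Na2O per formula unit = 0.79 Na ÷ 2 = 0.3950.
Na2O fraction = (0.3950 × 61.979) / 265.602 = 24.482/265.602 = 0.0922.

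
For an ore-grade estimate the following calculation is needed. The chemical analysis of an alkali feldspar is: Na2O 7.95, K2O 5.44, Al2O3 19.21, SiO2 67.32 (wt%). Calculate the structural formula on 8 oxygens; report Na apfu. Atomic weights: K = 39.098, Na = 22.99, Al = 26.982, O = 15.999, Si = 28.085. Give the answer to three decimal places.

7.95 wt% Na2O ÷ 61.979 g/mol = 0.12827 mol, giving 0.25654 Na and 0.12827 O.
5.44 wt% K2O ÷ 94.195 g/mol = 0.05775 mol, giving 0.11550 K and 0.05775 O.
19.21 wt% Al2O3 ÷ 101.961 g/mol = 0.18841 mol, giving 0.37682 Al and 0.56523 O.
67.32 wt% SiO2 ÷ 60.083 g/mol = 1.12045 mol, giving 1.12045 Si and 2.24090 O.
Oxygen sums to 2.99215; scaling by 8/2.99215 = 2.67366 puts the formula on 8 O.
Na: 0.25654 × 2.67366 = 0.686 atoms per formula unit.

0.686 Na apfu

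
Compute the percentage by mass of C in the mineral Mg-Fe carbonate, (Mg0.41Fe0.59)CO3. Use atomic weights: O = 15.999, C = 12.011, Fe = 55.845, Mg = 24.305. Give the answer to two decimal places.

Formula mass = 0.41·24.305 + 0.59·55.845 + 1·12.011 + 3·15.999 = 102.922 g/mol, of which 12.011 g is C.
So C makes up 12.011/102.922 = 0.1167 of the mass, i.e. 11.67%.

11.67 wt%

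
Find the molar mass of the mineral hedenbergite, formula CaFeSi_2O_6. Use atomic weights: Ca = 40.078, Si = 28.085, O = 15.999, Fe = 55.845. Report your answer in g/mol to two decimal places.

M = 1×40.078 + 1×55.845 + 2×28.085 + 6×15.999

248.09 g/mol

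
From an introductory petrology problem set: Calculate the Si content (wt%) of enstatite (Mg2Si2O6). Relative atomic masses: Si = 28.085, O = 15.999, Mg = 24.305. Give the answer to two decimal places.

27.98 wt%

M(Mg2Si2O6) = 200.774 g/mol.
Si contributes 2 × 28.085 = 56.170 g per mole.
56.170/200.774 = 0.2798 → 27.98%.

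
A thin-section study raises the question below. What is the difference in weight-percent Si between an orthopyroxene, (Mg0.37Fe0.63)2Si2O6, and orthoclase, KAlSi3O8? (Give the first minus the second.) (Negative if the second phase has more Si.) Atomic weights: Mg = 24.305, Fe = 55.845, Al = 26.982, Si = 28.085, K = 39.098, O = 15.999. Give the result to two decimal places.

-6.92 percentage points

Si in (Mg0.37Fe0.63)2Si2O6: molar mass 240.514 g/mol; 2×28.085 = 56.170 g → 23.35 wt%.
Si in KAlSi3O8: molar mass 278.327 g/mol; 3×28.085 = 84.255 g → 30.27 wt%.
Difference = 23.35 − 30.27 = -6.92 percentage points.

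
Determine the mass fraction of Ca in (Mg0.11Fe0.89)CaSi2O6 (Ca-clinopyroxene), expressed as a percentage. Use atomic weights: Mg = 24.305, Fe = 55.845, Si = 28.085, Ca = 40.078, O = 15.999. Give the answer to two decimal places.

Molar mass of (Mg0.11Fe0.89)CaSi2O6: 0.11×24.305 + 0.89×55.845 + 1×40.078 + 2×28.085 + 6×15.999 = 244.618 g/mol.
Mass of Ca per formula unit: 1 × 40.078 = 40.078 g.
Weight fraction Ca = 40.078 / 244.618 = 0.1638.

16.38 weight percent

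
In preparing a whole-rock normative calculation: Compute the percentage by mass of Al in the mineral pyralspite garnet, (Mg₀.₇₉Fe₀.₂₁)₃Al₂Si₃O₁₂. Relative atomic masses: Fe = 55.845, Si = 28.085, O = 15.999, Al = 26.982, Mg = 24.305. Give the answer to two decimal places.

12.76 mass %

Formula mass = 2.37×24.305 + 0.63×55.845 + 2×26.982 + 3×28.085 + 12×15.999 = 422.992 g/mol, of which 53.964 g is Al.
So Al makes up 53.964/422.992 = 0.1276 of the mass, i.e. 12.76%.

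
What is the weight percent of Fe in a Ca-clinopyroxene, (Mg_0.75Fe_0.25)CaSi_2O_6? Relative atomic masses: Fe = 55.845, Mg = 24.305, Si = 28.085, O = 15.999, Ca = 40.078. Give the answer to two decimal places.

Molar mass of (Mg_0.75Fe_0.25)CaSi_2O_6: 0.75·24.305 + 0.25·55.845 + 1·40.078 + 2·28.085 + 6·15.999 = 224.432 g/mol.
Mass of Fe per formula unit: 0.25 × 55.845 = 13.961 g.
Weight fraction Fe = 13.961 / 224.432 = 0.0622.

6.22 wt%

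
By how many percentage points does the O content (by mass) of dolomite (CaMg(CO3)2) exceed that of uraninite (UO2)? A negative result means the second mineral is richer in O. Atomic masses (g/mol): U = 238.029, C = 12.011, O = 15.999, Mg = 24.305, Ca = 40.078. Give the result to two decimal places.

40.21 percentage points

M(CaMg(CO3)2) = 184.399 g/mol, so wt% O = 95.994/184.399 × 100 = 52.06%.
M(UO2) = 270.027 g/mol, so wt% O = 31.998/270.027 × 100 = 11.85%.
52.06 − 11.85 = 40.21 pp.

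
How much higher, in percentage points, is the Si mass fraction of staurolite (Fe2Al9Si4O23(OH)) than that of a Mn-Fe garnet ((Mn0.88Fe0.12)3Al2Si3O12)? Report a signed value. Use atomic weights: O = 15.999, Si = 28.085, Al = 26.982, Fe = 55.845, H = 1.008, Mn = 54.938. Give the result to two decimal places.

Si in Fe2Al9Si4O23(OH): molar mass 851.852 g/mol; 4×28.085 = 112.340 g → 13.19 wt%.
Si in (Mn0.88Fe0.12)3Al2Si3O12: molar mass 495.348 g/mol; 3×28.085 = 84.255 g → 17.01 wt%.
Difference = 13.19 − 17.01 = -3.82 percentage points.

-3.82 percentage points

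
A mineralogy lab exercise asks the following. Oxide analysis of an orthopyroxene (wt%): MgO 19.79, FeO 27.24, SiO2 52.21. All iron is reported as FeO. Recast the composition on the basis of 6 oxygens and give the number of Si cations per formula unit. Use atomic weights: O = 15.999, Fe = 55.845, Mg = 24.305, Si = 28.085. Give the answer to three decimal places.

1.999 Si apfu

MgO (M=40.304): mol = 0.49102; Mg = 0.49102, O = 0.49102.
FeO (M=71.844): mol = 0.37915; Fe = 0.37915, O = 0.37915.
SiO2 (M=60.083): mol = 0.86896; Si = 0.86896, O = 1.73792.
ΣO = 2.60809; factor = 6/ΣO = 2.30053.
Si apfu = 0.86896 × 2.30053 = 1.999.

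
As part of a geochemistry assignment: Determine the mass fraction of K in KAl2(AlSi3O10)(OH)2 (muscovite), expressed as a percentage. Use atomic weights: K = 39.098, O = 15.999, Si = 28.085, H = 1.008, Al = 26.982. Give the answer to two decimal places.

9.82 mass %

Formula mass = 1×39.098 + 3×26.982 + 3×28.085 + 12×15.999 + 2×1.008 = 398.303 g/mol, of which 39.098 g is K.
So K makes up 39.098/398.303 = 0.0982 of the mass, i.e. 9.82%.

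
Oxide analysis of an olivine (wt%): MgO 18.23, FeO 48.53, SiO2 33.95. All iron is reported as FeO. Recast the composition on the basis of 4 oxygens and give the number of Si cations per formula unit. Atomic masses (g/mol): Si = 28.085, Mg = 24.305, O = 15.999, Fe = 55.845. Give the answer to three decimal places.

MgO: 18.23/40.304 = 0.45231 mol → 0.45231 mol Mg, 0.45231 mol O.
FeO: 48.53/71.844 = 0.67549 mol → 0.67549 mol Fe, 0.67549 mol O.
SiO2: 33.95/60.083 = 0.56505 mol → 0.56505 mol Si, 1.13010 mol O.
Total oxygen = 2.25790 mol. Normalization factor = 4/2.25790 = 1.77156.
Si per 4 O = 0.56505 × 1.77156 = 1.001.

1.001 Si apfu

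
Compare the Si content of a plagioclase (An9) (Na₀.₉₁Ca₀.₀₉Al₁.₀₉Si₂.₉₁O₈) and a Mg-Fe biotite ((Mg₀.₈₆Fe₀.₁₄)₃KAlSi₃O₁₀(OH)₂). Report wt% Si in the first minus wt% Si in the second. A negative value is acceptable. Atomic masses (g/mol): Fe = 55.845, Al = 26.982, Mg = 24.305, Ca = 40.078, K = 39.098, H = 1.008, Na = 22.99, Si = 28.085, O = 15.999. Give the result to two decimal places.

Si in Na₀.₉₁Ca₀.₀₉Al₁.₀₉Si₂.₉₁O₈: molar mass 263.658 g/mol; 2.91×28.085 = 81.727 g → 31.00 wt%.
Si in (Mg₀.₈₆Fe₀.₁₄)₃KAlSi₃O₁₀(OH)₂: molar mass 430.501 g/mol; 3×28.085 = 84.255 g → 19.57 wt%.
Difference = 31.00 − 19.57 = 11.43 percentage points.

11.43 percentage points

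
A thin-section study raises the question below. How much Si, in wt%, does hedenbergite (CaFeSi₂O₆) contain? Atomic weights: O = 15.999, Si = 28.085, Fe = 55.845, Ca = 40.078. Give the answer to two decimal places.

22.64 wt%

Formula mass = 1*40.078 + 1*55.845 + 2*28.085 + 6*15.999 = 248.087 g/mol, of which 56.170 g is Si.
So Si makes up 56.170/248.087 = 0.2264 of the mass, i.e. 22.64%.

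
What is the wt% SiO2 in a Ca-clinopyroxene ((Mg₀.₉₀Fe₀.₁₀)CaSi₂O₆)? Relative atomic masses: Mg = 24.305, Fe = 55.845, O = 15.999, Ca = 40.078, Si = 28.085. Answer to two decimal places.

54.70 wt%

Formula mass = 219.701 g/mol.
2 Si → 2.0000 mol SiO2 per formula unit; M(SiO2) = 60.083, so SiO2 mass = 120.166 g.
120.166/219.701 × 100 = 54.70 wt%.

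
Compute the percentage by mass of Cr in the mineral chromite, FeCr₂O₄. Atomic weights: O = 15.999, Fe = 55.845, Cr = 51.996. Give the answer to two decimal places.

46.46 weight percent

M(FeCr₂O₄) = 223.833 g/mol.
Cr contributes 2 × 51.996 = 103.992 g per mole.
103.992/223.833 = 0.4646 → 46.46%.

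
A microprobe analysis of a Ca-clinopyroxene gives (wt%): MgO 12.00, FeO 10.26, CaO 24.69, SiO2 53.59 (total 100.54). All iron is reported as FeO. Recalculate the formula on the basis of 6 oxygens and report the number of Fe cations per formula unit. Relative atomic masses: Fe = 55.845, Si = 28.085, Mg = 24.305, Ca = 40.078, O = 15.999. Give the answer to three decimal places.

MgO: 12.00/40.304 = 0.29774 mol → 0.29774 mol Mg, 0.29774 mol O.
FeO: 10.26/71.844 = 0.14281 mol → 0.14281 mol Fe, 0.14281 mol O.
CaO: 24.69/56.077 = 0.44029 mol → 0.44029 mol Ca, 0.44029 mol O.
SiO2: 53.59/60.083 = 0.89193 mol → 0.89193 mol Si, 1.78386 mol O.
Total oxygen = 2.66470 mol. Normalization factor = 6/2.66470 = 2.25166.
Fe per 6 O = 0.14281 × 2.25166 = 0.322.

0.322 Fe apfu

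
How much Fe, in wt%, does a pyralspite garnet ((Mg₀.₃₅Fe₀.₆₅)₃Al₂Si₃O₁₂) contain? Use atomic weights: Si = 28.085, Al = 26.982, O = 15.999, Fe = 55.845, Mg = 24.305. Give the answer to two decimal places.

23.44 wt%

Formula mass = 1.05·24.305 + 1.95·55.845 + 2·26.982 + 3·28.085 + 12·15.999 = 464.625 g/mol, of which 108.898 g is Fe.
So Fe makes up 108.898/464.625 = 0.2344 of the mass, i.e. 23.44%.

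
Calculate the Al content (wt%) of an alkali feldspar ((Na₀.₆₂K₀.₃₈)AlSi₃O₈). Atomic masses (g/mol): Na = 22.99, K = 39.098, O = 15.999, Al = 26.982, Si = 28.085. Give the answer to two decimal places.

10.06 wt%

M((Na₀.₆₂K₀.₃₈)AlSi₃O₈) = 268.340 g/mol.
Al contributes 1 × 26.982 = 26.982 g per mole.
26.982/268.340 = 0.1006 → 10.06%.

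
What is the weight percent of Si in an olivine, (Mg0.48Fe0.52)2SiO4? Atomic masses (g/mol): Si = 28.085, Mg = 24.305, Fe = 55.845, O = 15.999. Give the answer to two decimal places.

16.19 wt%

Molar mass of (Mg0.48Fe0.52)2SiO4: 0.96*24.305 + 1.04*55.845 + 1*28.085 + 4*15.999 = 173.493 g/mol.
Mass of Si per formula unit: 1 × 28.085 = 28.085 g.
Weight fraction Si = 28.085 / 173.493 = 0.1619.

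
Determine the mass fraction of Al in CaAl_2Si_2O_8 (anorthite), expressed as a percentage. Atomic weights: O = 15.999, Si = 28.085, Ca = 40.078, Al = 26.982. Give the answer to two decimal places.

Molar mass of CaAl_2Si_2O_8: 1×40.078 + 2×26.982 + 2×28.085 + 8×15.999 = 278.204 g/mol.
Mass of Al per formula unit: 2 × 26.982 = 53.964 g.
Weight fraction Al = 53.964 / 278.204 = 0.1940.

19.40 mass %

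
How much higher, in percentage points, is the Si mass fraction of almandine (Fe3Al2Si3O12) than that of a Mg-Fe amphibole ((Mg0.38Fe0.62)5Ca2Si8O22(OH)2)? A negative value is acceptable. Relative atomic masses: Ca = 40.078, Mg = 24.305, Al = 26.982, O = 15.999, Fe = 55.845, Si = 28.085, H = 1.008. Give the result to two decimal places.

-7.76 percentage points

M(Fe3Al2Si3O12) = 497.742 g/mol, so wt% Si = 84.255/497.742 × 100 = 16.93%.
M((Mg0.38Fe0.62)5Ca2Si8O22(OH)2) = 910.127 g/mol, so wt% Si = 224.680/910.127 × 100 = 24.69%.
16.93 − 24.69 = -7.76 pp.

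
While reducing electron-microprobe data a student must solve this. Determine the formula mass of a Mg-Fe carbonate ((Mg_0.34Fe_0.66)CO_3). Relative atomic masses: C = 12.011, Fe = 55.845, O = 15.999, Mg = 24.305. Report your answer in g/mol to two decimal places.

105.13 g/mol

Mg: 0.34 × 24.305 = 8.2637
Fe: 0.66 × 55.845 = 36.8577
C: 1 × 12.011 = 12.0110
O: 3 × 15.999 = 47.9970
Summing the contributions gives the formula mass.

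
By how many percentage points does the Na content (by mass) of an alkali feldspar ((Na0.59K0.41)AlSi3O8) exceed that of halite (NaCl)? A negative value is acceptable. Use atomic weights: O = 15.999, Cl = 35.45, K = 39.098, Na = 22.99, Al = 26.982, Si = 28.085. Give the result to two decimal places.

First mineral: 13.564 g Na in 268.823 g formula = 5.05 wt% Na.
Second mineral: 22.990 g Na in 58.440 g formula = 39.34 wt% Na.
5.05% − 39.34% gives a difference of -34.29 percentage points.

-34.29 percentage points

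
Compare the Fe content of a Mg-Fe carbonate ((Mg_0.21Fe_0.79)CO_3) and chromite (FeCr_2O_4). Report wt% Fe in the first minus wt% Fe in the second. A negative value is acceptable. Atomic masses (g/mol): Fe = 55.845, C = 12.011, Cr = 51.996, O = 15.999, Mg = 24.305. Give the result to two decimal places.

15.44 percentage points

First mineral: 44.118 g Fe in 109.230 g formula = 40.39 wt% Fe.
Second mineral: 55.845 g Fe in 223.833 g formula = 24.95 wt% Fe.
40.39% − 24.95% gives a difference of 15.44 percentage points.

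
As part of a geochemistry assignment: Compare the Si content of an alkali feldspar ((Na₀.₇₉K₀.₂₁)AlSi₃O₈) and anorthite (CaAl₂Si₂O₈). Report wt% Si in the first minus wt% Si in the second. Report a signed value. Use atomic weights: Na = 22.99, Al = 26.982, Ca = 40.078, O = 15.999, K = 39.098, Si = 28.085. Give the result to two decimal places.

First mineral: 84.255 g Si in 265.602 g formula = 31.72 wt% Si.
Second mineral: 56.170 g Si in 278.204 g formula = 20.19 wt% Si.
31.72% − 20.19% gives a difference of 11.53 percentage points.

11.53 percentage points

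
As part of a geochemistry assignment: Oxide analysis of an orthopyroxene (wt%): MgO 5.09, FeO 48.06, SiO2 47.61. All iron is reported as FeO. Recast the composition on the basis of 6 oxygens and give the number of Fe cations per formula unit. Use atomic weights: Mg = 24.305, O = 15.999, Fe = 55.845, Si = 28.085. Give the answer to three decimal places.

MgO (M=40.304): mol = 0.12629; Mg = 0.12629, O = 0.12629.
FeO (M=71.844): mol = 0.66895; Fe = 0.66895, O = 0.66895.
SiO2 (M=60.083): mol = 0.79240; Si = 0.79240, O = 1.58480.
ΣO = 2.38004; factor = 6/ΣO = 2.52097.
Fe apfu = 0.66895 × 2.52097 = 1.686.

1.686 Fe apfu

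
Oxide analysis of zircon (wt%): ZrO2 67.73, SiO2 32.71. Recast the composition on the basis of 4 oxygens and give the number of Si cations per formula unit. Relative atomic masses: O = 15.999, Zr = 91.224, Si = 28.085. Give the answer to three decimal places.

ZrO2: 67.73/123.222 = 0.54966 mol → 0.54966 mol Zr, 1.09932 mol O.
SiO2: 32.71/60.083 = 0.54441 mol → 0.54441 mol Si, 1.08882 mol O.
Total oxygen = 2.18814 mol. Normalization factor = 4/2.18814 = 1.82804.
Si per 4 O = 0.54441 × 1.82804 = 0.995.

0.995 Si apfu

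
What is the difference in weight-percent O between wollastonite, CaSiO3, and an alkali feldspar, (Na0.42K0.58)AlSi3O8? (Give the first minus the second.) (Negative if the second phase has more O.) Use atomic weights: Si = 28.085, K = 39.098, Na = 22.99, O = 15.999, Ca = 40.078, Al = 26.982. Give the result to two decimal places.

-5.81 percentage points

M(CaSiO3) = 116.160 g/mol, so wt% O = 47.997/116.160 × 100 = 41.32%.
M((Na0.42K0.58)AlSi3O8) = 271.562 g/mol, so wt% O = 127.992/271.562 × 100 = 47.13%.
41.32 − 47.13 = -5.81 pp.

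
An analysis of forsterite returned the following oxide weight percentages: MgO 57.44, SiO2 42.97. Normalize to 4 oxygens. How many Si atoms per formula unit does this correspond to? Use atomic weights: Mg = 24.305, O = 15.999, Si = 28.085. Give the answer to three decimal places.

1.002 Si apfu

MgO: 57.44/40.304 = 1.42517 mol → 1.42517 mol Mg, 1.42517 mol O.
SiO2: 42.97/60.083 = 0.71518 mol → 0.71518 mol Si, 1.43036 mol O.
Total oxygen = 2.85553 mol. Normalization factor = 4/2.85553 = 1.40079.
Si per 4 O = 0.71518 × 1.40079 = 1.002.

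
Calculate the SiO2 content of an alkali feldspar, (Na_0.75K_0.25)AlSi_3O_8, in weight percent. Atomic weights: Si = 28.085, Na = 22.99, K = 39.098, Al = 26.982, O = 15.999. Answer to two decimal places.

M((Na_0.75K_0.25)AlSi_3O_8) = 266.246 g/mol; M(SiO2) = 60.083 g/mol.
Moles SiO2 per formula unit = 3 Si ÷ 1 = 3.0000.
SiO2 fraction = (3.0000 × 60.083) / 266.246 = 180.249/266.246 = 0.6770.

67.70 wt%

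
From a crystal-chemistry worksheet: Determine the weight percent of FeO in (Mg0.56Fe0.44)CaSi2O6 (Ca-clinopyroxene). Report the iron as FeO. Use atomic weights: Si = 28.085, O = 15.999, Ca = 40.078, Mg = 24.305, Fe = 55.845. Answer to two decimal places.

Molar mass of (Mg0.56Fe0.44)CaSi2O6 = 0.56*24.305 + 0.44*55.845 + 1*40.078 + 2*28.085 + 6*15.999 = 230.425 g/mol.
Each formula unit contains 0.44 Fe, equivalent to 0.44/1 = 0.4400 mol FeO.
M(FeO) = 1×55.845 + 1×15.999 = 71.844 g/mol.
Mass of FeO per formula unit = 0.4400 × 71.844 = 31.611 g.
FeO wt% = 31.611 / 230.425 × 100 = 13.72%.

13.72 wt%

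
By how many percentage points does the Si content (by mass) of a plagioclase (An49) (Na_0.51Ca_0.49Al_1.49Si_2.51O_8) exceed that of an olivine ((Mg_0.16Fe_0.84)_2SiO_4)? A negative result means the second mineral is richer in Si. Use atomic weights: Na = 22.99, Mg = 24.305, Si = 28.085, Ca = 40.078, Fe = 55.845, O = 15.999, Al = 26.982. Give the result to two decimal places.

11.60 percentage points

First mineral: 70.493 g Si in 270.052 g formula = 26.10 wt% Si.
Second mineral: 28.085 g Si in 193.678 g formula = 14.50 wt% Si.
26.10% − 14.50% gives a difference of 11.60 percentage points.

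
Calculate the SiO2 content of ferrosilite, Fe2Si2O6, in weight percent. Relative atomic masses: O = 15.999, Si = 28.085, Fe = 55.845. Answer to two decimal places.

45.54 wt%

M(Fe2Si2O6) = 263.854 g/mol; M(SiO2) = 60.083 g/mol.
Moles SiO2 per formula unit = 2 Si ÷ 1 = 2.0000.
SiO2 fraction = (2.0000 × 60.083) / 263.854 = 120.166/263.854 = 0.4554.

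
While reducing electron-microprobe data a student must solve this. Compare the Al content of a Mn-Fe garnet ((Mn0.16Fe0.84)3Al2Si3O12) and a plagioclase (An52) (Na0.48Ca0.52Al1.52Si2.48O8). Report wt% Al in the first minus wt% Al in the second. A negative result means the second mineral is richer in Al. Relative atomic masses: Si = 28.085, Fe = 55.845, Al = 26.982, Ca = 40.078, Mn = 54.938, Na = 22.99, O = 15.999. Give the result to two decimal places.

-4.31 percentage points

Al in (Mn0.16Fe0.84)3Al2Si3O12: molar mass 497.307 g/mol; 2×26.982 = 53.964 g → 10.85 wt%.
Al in Na0.48Ca0.52Al1.52Si2.48O8: molar mass 270.531 g/mol; 1.52×26.982 = 41.013 g → 15.16 wt%.
Difference = 10.85 − 15.16 = -4.31 percentage points.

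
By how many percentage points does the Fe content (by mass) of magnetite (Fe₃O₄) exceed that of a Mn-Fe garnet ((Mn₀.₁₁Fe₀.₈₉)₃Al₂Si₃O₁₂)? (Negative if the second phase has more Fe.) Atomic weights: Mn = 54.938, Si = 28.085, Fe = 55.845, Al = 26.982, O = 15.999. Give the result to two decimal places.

M(Fe₃O₄) = 231.531 g/mol, so wt% Fe = 167.535/231.531 × 100 = 72.36%.
M((Mn₀.₁₁Fe₀.₈₉)₃Al₂Si₃O₁₂) = 497.443 g/mol, so wt% Fe = 149.106/497.443 × 100 = 29.97%.
72.36 − 29.97 = 42.39 pp.

42.39 percentage points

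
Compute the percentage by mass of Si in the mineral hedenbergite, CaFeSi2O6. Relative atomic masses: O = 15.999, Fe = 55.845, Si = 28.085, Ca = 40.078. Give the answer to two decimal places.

22.64 wt%

Molar mass of CaFeSi2O6: 1×40.078 + 1×55.845 + 2×28.085 + 6×15.999 = 248.087 g/mol.
Mass of Si per formula unit: 2 × 28.085 = 56.170 g.
Weight fraction Si = 56.170 / 248.087 = 0.2264.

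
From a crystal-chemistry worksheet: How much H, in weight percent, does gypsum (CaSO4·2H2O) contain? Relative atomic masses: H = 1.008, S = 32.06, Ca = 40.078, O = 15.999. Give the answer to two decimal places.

Molar mass of CaSO4·2H2O: 1×40.078 + 1×32.06 + 6×15.999 + 4×1.008 = 172.164 g/mol.
Mass of H per formula unit: 4 × 1.008 = 4.032 g.
Weight fraction H = 4.032 / 172.164 = 0.0234.

2.34 weight percent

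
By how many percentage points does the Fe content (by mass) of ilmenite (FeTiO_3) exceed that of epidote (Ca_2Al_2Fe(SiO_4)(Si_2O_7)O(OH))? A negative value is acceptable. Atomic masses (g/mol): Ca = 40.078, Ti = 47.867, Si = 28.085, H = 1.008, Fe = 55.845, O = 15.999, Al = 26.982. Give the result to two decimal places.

M(FeTiO_3) = 151.709 g/mol, so wt% Fe = 55.845/151.709 × 100 = 36.81%.
M(Ca_2Al_2Fe(SiO_4)(Si_2O_7)O(OH)) = 483.215 g/mol, so wt% Fe = 55.845/483.215 × 100 = 11.56%.
36.81 − 11.56 = 25.25 pp.

25.25 percentage points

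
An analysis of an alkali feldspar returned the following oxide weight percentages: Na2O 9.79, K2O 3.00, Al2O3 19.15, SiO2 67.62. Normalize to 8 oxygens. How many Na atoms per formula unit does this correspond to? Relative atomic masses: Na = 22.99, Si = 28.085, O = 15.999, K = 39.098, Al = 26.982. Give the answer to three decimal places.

0.841 Na apfu

9.79 wt% Na2O ÷ 61.979 g/mol = 0.15796 mol, giving 0.31592 Na and 0.15796 O.
3.00 wt% K2O ÷ 94.195 g/mol = 0.03185 mol, giving 0.06370 K and 0.03185 O.
19.15 wt% Al2O3 ÷ 101.961 g/mol = 0.18782 mol, giving 0.37564 Al and 0.56346 O.
67.62 wt% SiO2 ÷ 60.083 g/mol = 1.12544 mol, giving 1.12544 Si and 2.25088 O.
Oxygen sums to 3.00415; scaling by 8/3.00415 = 2.66298 puts the formula on 8 O.
Na: 0.31592 × 2.66298 = 0.841 atoms per formula unit.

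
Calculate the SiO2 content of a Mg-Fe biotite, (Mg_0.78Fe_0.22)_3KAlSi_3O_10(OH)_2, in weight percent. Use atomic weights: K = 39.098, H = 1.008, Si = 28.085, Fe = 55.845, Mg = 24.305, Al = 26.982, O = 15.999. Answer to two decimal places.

M((Mg_0.78Fe_0.22)_3KAlSi_3O_10(OH)_2) = 438.070 g/mol; M(SiO2) = 60.083 g/mol.
Moles SiO2 per formula unit = 3 Si ÷ 1 = 3.0000.
SiO2 fraction = (3.0000 × 60.083) / 438.070 = 180.249/438.070 = 0.4115.

41.15 wt%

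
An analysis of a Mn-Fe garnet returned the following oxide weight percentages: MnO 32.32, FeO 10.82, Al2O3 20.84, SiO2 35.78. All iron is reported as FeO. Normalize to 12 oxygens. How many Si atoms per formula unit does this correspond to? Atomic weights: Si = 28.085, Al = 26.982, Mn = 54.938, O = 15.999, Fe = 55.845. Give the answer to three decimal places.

32.32 wt% MnO ÷ 70.937 g/mol = 0.45562 mol, giving 0.45562 Mn and 0.45562 O.
10.82 wt% FeO ÷ 71.844 g/mol = 0.15060 mol, giving 0.15060 Fe and 0.15060 O.
20.84 wt% Al2O3 ÷ 101.961 g/mol = 0.20439 mol, giving 0.40878 Al and 0.61317 O.
35.78 wt% SiO2 ÷ 60.083 g/mol = 0.59551 mol, giving 0.59551 Si and 1.19102 O.
Oxygen sums to 2.41041; scaling by 12/2.41041 = 4.97841 puts the formula on 12 O.
Si: 0.59551 × 4.97841 = 2.965 atoms per formula unit.

2.965 Si apfu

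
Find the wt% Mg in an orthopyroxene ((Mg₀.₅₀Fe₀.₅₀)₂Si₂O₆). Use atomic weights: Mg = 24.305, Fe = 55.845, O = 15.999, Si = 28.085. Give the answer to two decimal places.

10.46 weight percent

M((Mg₀.₅₀Fe₀.₅₀)₂Si₂O₆) = 232.314 g/mol.
Mg contributes 1 × 24.305 = 24.305 g per mole.
24.305/232.314 = 0.1046 → 10.46%.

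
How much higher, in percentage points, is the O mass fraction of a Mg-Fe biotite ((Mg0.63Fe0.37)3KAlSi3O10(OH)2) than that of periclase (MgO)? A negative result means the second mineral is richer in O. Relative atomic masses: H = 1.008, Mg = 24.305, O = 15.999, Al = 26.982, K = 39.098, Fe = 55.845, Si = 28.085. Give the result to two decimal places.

First mineral: 191.988 g O in 452.263 g formula = 42.45 wt% O.
Second mineral: 15.999 g O in 40.304 g formula = 39.70 wt% O.
42.45% − 39.70% gives a difference of 2.75 percentage points.

2.75 percentage points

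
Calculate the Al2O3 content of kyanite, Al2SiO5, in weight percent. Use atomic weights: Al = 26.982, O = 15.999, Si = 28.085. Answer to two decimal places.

62.92 wt%

Formula mass = 162.044 g/mol.
2 Al → 1.0000 mol Al2O3 per formula unit; M(Al2O3) = 101.961, so Al2O3 mass = 101.961 g.
101.961/162.044 × 100 = 62.92 wt%.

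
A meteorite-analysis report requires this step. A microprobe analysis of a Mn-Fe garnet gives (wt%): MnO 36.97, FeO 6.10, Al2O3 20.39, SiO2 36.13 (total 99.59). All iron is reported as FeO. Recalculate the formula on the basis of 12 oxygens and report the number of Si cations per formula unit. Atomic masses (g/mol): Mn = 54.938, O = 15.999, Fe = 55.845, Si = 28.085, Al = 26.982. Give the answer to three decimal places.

MnO (M=70.937): mol = 0.52117; Mn = 0.52117, O = 0.52117.
FeO (M=71.844): mol = 0.08491; Fe = 0.08491, O = 0.08491.
Al2O3 (M=101.961): mol = 0.19998; Al = 0.39996, O = 0.59994.
SiO2 (M=60.083): mol = 0.60133; Si = 0.60133, O = 1.20266.
ΣO = 2.40868; factor = 12/ΣO = 4.98198.
Si apfu = 0.60133 × 4.98198 = 2.996.

2.996 Si apfu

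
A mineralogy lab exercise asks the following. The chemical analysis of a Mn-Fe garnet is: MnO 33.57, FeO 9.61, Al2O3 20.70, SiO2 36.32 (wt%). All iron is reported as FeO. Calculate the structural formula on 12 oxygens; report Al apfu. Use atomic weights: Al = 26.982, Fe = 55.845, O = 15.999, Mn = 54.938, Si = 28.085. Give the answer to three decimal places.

MnO: 33.57/70.937 = 0.47324 mol → 0.47324 mol Mn, 0.47324 mol O.
FeO: 9.61/71.844 = 0.13376 mol → 0.13376 mol Fe, 0.13376 mol O.
Al2O3: 20.70/101.961 = 0.20302 mol → 0.40604 mol Al, 0.60906 mol O.
SiO2: 36.32/60.083 = 0.60450 mol → 0.60450 mol Si, 1.20900 mol O.
Total oxygen = 2.42506 mol. Normalization factor = 12/2.42506 = 4.94833.
Al per 12 O = 0.40604 × 4.94833 = 2.009.

2.009 Al apfu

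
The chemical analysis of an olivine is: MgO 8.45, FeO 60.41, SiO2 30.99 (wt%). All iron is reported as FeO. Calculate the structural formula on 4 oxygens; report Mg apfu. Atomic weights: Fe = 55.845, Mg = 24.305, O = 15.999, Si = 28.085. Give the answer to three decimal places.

0.403 Mg apfu

MgO: 8.45/40.304 = 0.20966 mol → 0.20966 mol Mg, 0.20966 mol O.
FeO: 60.41/71.844 = 0.84085 mol → 0.84085 mol Fe, 0.84085 mol O.
SiO2: 30.99/60.083 = 0.51579 mol → 0.51579 mol Si, 1.03158 mol O.
Total oxygen = 2.08209 mol. Normalization factor = 4/2.08209 = 1.92115.
Mg per 4 O = 0.20966 × 1.92115 = 0.403.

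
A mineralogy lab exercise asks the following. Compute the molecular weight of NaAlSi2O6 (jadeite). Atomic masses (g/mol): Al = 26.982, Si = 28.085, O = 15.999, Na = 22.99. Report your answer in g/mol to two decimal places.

Na: 1 × 22.99 = 22.9900
Al: 1 × 26.982 = 26.9820
Si: 2 × 28.085 = 56.1700
O: 6 × 15.999 = 95.9940
Summing the contributions gives the formula mass.

202.14 g/mol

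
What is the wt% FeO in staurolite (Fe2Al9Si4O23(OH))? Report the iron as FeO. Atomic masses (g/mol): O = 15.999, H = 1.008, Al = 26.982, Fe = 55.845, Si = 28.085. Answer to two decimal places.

16.87 wt%

Formula mass = 851.852 g/mol.
2 Fe → 2.0000 mol FeO per formula unit; M(FeO) = 71.844, so FeO mass = 143.688 g.
143.688/851.852 × 100 = 16.87 wt%.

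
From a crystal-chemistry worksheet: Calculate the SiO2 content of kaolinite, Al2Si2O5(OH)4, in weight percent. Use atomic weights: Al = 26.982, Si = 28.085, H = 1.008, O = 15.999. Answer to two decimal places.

46.55 wt%

Molar mass of Al2Si2O5(OH)4 = 2*26.982 + 2*28.085 + 9*15.999 + 4*1.008 = 258.157 g/mol.
Each formula unit contains 2 Si, equivalent to 2/1 = 2.0000 mol SiO2.
M(SiO2) = 1×28.085 + 2×15.999 = 60.083 g/mol.
Mass of SiO2 per formula unit = 2.0000 × 60.083 = 120.166 g.
SiO2 wt% = 120.166 / 258.157 × 100 = 46.55%.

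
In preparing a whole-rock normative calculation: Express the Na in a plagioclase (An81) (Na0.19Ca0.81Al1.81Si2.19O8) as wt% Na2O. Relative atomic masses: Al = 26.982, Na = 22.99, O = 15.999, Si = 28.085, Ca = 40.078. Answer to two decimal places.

M(Na0.19Ca0.81Al1.81Si2.19O8) = 275.167 g/mol; M(Na2O) = 61.979 g/mol.
Moles Na2O per formula unit = 0.19 Na ÷ 2 = 0.0950.
Na2O fraction = (0.0950 × 61.979) / 275.167 = 5.888/275.167 = 0.0214.

2.14 wt%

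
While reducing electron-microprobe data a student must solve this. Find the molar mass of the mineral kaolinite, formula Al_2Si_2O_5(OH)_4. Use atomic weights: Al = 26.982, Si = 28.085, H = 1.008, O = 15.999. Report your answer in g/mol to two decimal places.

258.16 g/mol

M = 2*26.982 + 2*28.085 + 9*15.999 + 4*1.008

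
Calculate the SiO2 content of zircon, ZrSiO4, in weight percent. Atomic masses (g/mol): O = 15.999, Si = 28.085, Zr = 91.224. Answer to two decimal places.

M(ZrSiO4) = 183.305 g/mol; M(SiO2) = 60.083 g/mol.
Moles SiO2 per formula unit = 1 Si ÷ 1 = 1.0000.
SiO2 fraction = (1.0000 × 60.083) / 183.305 = 60.083/183.305 = 0.3278.

32.78 wt%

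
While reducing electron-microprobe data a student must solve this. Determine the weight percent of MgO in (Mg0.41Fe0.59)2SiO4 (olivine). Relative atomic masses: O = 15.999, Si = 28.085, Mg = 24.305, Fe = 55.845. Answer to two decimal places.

M((Mg0.41Fe0.59)2SiO4) = 177.908 g/mol; M(MgO) = 40.304 g/mol.
Moles MgO per formula unit = 0.82 Mg ÷ 1 = 0.8200.
MgO fraction = (0.8200 × 40.304) / 177.908 = 33.049/177.908 = 0.1858.

18.58 wt%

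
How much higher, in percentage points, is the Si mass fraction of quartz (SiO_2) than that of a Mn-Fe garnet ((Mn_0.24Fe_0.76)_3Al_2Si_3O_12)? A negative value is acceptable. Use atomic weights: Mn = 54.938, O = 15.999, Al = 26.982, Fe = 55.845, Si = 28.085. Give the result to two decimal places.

29.79 percentage points

First mineral: 28.085 g Si in 60.083 g formula = 46.74 wt% Si.
Second mineral: 84.255 g Si in 497.089 g formula = 16.95 wt% Si.
46.74% − 16.95% gives a difference of 29.79 percentage points.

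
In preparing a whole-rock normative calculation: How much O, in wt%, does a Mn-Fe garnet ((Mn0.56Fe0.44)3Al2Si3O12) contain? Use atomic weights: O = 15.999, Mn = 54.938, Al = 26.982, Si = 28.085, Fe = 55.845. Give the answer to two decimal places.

38.69 wt%

Formula mass = 1.68*54.938 + 1.32*55.845 + 2*26.982 + 3*28.085 + 12*15.999 = 496.218 g/mol, of which 191.988 g is O.
So O makes up 191.988/496.218 = 0.3869 of the mass, i.e. 38.69%.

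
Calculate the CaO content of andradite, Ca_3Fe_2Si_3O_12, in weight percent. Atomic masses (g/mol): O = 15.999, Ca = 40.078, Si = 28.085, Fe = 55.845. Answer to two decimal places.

33.11 wt%

Molar mass of Ca_3Fe_2Si_3O_12 = 3·40.078 + 2·55.845 + 3·28.085 + 12·15.999 = 508.167 g/mol.
Each formula unit contains 3 Ca, equivalent to 3/1 = 3.0000 mol CaO.
M(CaO) = 1×40.078 + 1×15.999 = 56.077 g/mol.
Mass of CaO per formula unit = 3.0000 × 56.077 = 168.231 g.
CaO wt% = 168.231 / 508.167 × 100 = 33.11%.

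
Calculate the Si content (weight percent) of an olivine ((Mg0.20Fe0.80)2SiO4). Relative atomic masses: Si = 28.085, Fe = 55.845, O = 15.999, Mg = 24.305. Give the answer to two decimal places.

14.69 weight percent

M((Mg0.20Fe0.80)2SiO4) = 191.155 g/mol.
Si contributes 1 × 28.085 = 28.085 g per mole.
28.085/191.155 = 0.1469 → 14.69%.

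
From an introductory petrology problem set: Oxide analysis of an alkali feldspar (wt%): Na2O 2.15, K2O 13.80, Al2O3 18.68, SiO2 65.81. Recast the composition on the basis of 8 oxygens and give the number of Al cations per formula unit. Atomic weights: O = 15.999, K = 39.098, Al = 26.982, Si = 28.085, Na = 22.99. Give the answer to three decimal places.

1.003 Al apfu

2.15 wt% Na2O ÷ 61.979 g/mol = 0.03469 mol, giving 0.06938 Na and 0.03469 O.
13.80 wt% K2O ÷ 94.195 g/mol = 0.14650 mol, giving 0.29300 K and 0.14650 O.
18.68 wt% Al2O3 ÷ 101.961 g/mol = 0.18321 mol, giving 0.36642 Al and 0.54963 O.
65.81 wt% SiO2 ÷ 60.083 g/mol = 1.09532 mol, giving 1.09532 Si and 2.19064 O.
Oxygen sums to 2.92146; scaling by 8/2.92146 = 2.73836 puts the formula on 8 O.
Al: 0.36642 × 2.73836 = 1.003 atoms per formula unit.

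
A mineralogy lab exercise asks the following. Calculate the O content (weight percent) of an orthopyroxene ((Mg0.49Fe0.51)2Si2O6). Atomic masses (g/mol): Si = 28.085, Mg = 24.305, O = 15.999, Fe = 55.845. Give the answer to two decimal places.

Molar mass of (Mg0.49Fe0.51)2Si2O6: 0.98*24.305 + 1.02*55.845 + 2*28.085 + 6*15.999 = 232.945 g/mol.
Mass of O per formula unit: 6 × 15.999 = 95.994 g.
Weight fraction O = 95.994 / 232.945 = 0.4121.

41.21 weight percent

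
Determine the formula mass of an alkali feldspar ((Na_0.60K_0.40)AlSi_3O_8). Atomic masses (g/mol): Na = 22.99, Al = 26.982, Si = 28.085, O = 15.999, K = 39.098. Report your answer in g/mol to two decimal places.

268.66 g/mol

Na: 0.60 × 22.99 = 13.7940
K: 0.40 × 39.098 = 15.6392
Al: 1 × 26.982 = 26.9820
Si: 3 × 28.085 = 84.2550
O: 8 × 15.999 = 127.9920
Summing the contributions gives the formula mass.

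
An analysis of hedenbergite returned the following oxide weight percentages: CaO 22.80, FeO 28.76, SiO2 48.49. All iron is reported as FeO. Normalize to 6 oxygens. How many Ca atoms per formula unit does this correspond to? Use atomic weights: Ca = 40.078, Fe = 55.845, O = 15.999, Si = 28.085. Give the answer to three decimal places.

1.008 Ca apfu

CaO: 22.80/56.077 = 0.40658 mol → 0.40658 mol Ca, 0.40658 mol O.
FeO: 28.76/71.844 = 0.40031 mol → 0.40031 mol Fe, 0.40031 mol O.
SiO2: 48.49/60.083 = 0.80705 mol → 0.80705 mol Si, 1.61410 mol O.
Total oxygen = 2.42099 mol. Normalization factor = 6/2.42099 = 2.47832.
Ca per 6 O = 0.40658 × 2.47832 = 1.008.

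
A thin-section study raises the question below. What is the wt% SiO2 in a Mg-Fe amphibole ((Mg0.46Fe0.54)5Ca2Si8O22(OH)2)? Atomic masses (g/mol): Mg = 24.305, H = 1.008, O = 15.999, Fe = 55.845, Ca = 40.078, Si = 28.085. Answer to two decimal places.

M((Mg0.46Fe0.54)5Ca2Si8O22(OH)2) = 897.511 g/mol; M(SiO2) = 60.083 g/mol.
Moles SiO2 per formula unit = 8 Si ÷ 1 = 8.0000.
SiO2 fraction = (8.0000 × 60.083) / 897.511 = 480.664/897.511 = 0.5356.

53.56 wt%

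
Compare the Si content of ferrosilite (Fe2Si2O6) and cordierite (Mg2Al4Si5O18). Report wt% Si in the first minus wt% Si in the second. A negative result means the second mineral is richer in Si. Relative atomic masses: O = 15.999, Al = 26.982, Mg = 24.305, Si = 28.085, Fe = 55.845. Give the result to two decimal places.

-2.72 percentage points

M(Fe2Si2O6) = 263.854 g/mol, so wt% Si = 56.170/263.854 × 100 = 21.29%.
M(Mg2Al4Si5O18) = 584.945 g/mol, so wt% Si = 140.425/584.945 × 100 = 24.01%.
21.29 − 24.01 = -2.72 pp.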